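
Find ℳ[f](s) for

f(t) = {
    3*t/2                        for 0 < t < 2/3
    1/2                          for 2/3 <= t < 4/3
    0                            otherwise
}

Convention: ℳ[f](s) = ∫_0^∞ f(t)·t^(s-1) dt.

peel off the common scale on t: t on [0, 1); 1/2 on [1, 2)
treat the 2 regions marked off by 2/3 separately and sum
over [0, 2/3), the kernel integral of 3*t/2 enters the sum
piece [2/3, 4/3): integrate 1/2 against the kernel

(2**s*(s + 1) + s - 1)/(2*(3/2)**s*s*(s + 1))
  Re(s) > -1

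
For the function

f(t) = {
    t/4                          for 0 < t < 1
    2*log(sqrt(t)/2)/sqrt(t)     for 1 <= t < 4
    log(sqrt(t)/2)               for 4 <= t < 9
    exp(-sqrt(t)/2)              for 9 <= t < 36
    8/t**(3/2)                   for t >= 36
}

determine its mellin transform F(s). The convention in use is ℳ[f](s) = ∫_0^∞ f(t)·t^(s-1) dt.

(432*2**(2*s)*s**2*(2*s - 3)*(2*s + 2)*(4*s**2 - 4*s + 1)*uppergamma(2*s, 3/2) - 432*2**(2*s)*s**2*(2*s - 3)*(2*s + 2)*(4*s**2 - 4*s + 1)*uppergamma(2*s, 3) - 432*2**(2*s)*s**2*(2*s - 3)*(2*s + 2) + 108*2**(2*s)*(2*s - 3)*(2*s + 2)*(4*s**2 - 4*s + 1) - 216*3**(2*s)*s*(2*s - 3)*(2*s + 2)*(4*s**2 - 4*s + 1)*log(2) + 216*3**(2*s)*s*(2*s - 3)*(2*s + 2)*(4*s**2 - 4*s + 1)*log(3) - 108*3**(2*s)*(2*s - 3)*(2*s + 2)*(4*s**2 - 4*s + 1) - 16*6**(2*s)*s**2*(2*s + 2)*(4*s**2 - 4*s + 1) + 1728*s**3*(2*s - 3)*(2*s + 2)*log(2) - 864*s**2*(2*s - 3)*(2*s + 2)*log(2) + 864*s**2*(2*s - 3)*(2*s + 2) + 108*s**2*(2*s - 3)*(4*s**2 - 4*s + 1))/(216*s**2*(2*s - 3)*(2*s + 2)*(4*s**2 - 4*s + 1))
  -1 < Re(s) < 3/2

strip the power substitution: t**2/4 on [0, 1); 2*log(t/2)/t on [1, 2); log(t/2) on [2, 3); …
peel off the common scale on t: t**2 on [0, 1/2); log(t)/t on [1/2, 1); log(t) on [1, 3/2); …
the 5 pieces separated at 1, 4, 9, 36 each add one integral
∫ t/4·t^(s-1) over [0, 1)
piece [1, 4): integrate 2*log(sqrt(t)/2)/sqrt(t) against the kernel
∫ log(sqrt(t)/2)·t^(s-1) over [4, 9)
piece [9, 36): integrate exp(-sqrt(t)/2) against the kernel
for t in [36, ∞): the term is ∫ 8/t**(3/2)·t^(s-1)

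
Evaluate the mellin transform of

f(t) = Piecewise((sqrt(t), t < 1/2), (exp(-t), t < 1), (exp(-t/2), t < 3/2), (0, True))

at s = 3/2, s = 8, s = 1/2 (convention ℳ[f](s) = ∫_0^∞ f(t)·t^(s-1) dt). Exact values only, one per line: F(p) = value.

integrate the 3 segments split at 1/2, 1, then add the results
on [0, 1/2): add ∫ sqrt(t)·t^(s-1) dt
the [1/2, 1) slice contributes ∫ exp(-t)·t^(s-1) dt
between 1 and 3/2 the integrand is exp(-t/2)·t^(s-1)

F(3/2) = -sqrt(6)*exp(-3/4) - sqrt(2)*sqrt(pi)*erfc(sqrt(3)/2) - exp(-1) - sqrt(pi)*erfc(1)/2 + 1/8 + sqrt(pi)*erfc(sqrt(2)/2)/2 + sqrt(2)*exp(-1/2)/2 + sqrt(2)*sqrt(pi)*erfc(sqrt(2)/2) + 2*exp(-1/2)
F(8) = -174811815*exp(-3/4)/64 - 13700*exp(-1) + sqrt(2)/4352 + 273351111*exp(-1/2)/128
F(1/2) = -sqrt(2)*sqrt(pi)*erfc(sqrt(3)/2) - sqrt(pi)*erfc(1) + 1/2 + sqrt(pi)*erfc(sqrt(2)/2) + sqrt(2)*sqrt(pi)*erfc(sqrt(2)/2)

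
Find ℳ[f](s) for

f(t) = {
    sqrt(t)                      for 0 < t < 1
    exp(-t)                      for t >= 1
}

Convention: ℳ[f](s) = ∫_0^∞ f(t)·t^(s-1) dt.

((2*s + 1)*uppergamma(s, 1) + 2)/(2*s + 1)
  Re(s) > -1/2

slice at 1, transform all 2 pieces, and sum them
segment [0, 1) carries sqrt(t); integrate it
over [1, ∞), the kernel integral of exp(-t) enters the sum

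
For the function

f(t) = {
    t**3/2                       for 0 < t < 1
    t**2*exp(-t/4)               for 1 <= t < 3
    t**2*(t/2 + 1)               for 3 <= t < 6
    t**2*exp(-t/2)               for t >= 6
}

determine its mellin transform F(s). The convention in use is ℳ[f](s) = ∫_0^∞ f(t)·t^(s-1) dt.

(32*2**(2*s)*(s + 2)*(s + 3)*uppergamma(s + 2, 1/4) - 32*2**(2*s)*(s + 2)*(s + 3)*uppergamma(s + 2, 3/4) + 8*2**s*(s + 2)*(s + 3)*uppergamma(s + 2, 3) - 45*3**s*(s + 2) - 18*3**s + 288*6**s*(s + 2) + 72*6**s + s + 2)/(2*(s + 2)*(s + 3))
  Re(s) > -3

undo the shared t-power: t**2/2 on [0, 1); t*exp(-t/4) on [1, 3); t*(t/2 + 1) on [3, 6); …
remove the shared t-power first: t/2 on [0, 1); exp(-t/4) on [1, 3); t/2 + 1 on [3, 6); …
invert the common scale on t to get t on [0, 1/2); exp(-t/2) on [1/2, 3/2); t + 1 on [3/2, 3); …
cuts at 1, 3, 6: linearity sums the 4 kernel integrals
on [0, 1) integrate f = t**3/2 against the kernel
segment [1, 3) carries t**2*exp(-t/4); integrate it
between 3 and 6 the integrand is t**2*(t/2 + 1)·t^(s-1)
on [6, ∞) integrate f = t**2*exp(-t/2) against the kernel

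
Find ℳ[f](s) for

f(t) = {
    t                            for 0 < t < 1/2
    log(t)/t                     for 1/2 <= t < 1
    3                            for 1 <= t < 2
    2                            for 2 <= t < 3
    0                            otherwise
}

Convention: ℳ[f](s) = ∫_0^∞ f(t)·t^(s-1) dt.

(2*2**(2*s)*(s + 1)*(s**2 - 2*s + 1) - 2*2**s*s*(s + 1) - 6*2**s*(s + 1)*(s**2 - 2*s + 1) + 4*6**s*(s + 1)*(s**2 - 2*s + 1) + 4*s**2*(s + 1)*log(2) - 4*s*(s + 1)*log(2) + 4*s*(s + 1) + s*(s**2 - 2*s + 1))/(2*2**s*s*(s + 1)*(s**2 - 2*s + 1))
  Re(s) > -1

decompose at 1/2, 1, 2; ℳ[f](s) sums the 4 pieces' integrals
segment [0, 1/2) carries t; integrate it
over [1/2, 1), the kernel integral of log(t)/t enters the sum
over [1, 2), the kernel integral of 3 enters the sum
∫ 2·t^(s-1) over [2, 3)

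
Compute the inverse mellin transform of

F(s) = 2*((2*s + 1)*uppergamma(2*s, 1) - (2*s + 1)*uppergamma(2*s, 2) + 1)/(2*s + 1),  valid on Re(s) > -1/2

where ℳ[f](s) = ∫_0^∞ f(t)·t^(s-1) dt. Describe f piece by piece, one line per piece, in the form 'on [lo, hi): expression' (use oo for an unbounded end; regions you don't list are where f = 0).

strip the power substitution: t on [0, 1); exp(-t) on [1, 2)
decompose at 1; ℳ[f](s) sums the 2 pieces' integrals
for t in [0, 1): the term is ∫ sqrt(t)·t^(s-1)
the [1, 4) slice contributes ∫ exp(-sqrt(t))·t^(s-1) dt

on [0, 1): sqrt(t)
on [1, 4): exp(-sqrt(t))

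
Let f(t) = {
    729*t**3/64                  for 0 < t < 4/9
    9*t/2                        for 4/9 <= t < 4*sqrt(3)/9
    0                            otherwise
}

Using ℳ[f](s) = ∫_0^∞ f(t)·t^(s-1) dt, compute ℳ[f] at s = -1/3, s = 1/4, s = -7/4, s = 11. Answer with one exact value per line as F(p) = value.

F(-1/3) = 3*2**(1/3)*(24 - 7*3**(2/3))/16
F(1/4) = 4*sqrt(6)*(-21 + 26*3**(5/8))/195
F(-7/4) = 3*sqrt(6)*(39 - 10*3**(5/8))/20
F(11) = 10693378048/659002251789

strip the common scale on t: 27*t**3/8 on [0, 2/3); 3*t on [2/3, 2*sqrt(3)/3)
remove the common scale on t first: t**3 on [0, 1); 2*t on [1, sqrt(3))
back out the power substitution: t**(3/2) on [0, 1); 2*sqrt(t) on [1, 3)
linearity at 4/9 turns ℳ[f](s) into 2 summed integrals
the [0, 4/9) slice contributes ∫ 729*t**3/64·t^(s-1) dt
∫ 9*t/2·t^(s-1) over [4/9, 4*sqrt(3)/9)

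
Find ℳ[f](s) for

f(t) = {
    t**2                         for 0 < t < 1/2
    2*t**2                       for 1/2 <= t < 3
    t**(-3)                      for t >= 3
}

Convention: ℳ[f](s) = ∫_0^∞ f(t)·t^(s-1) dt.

(1940*6**s*s - 5840*6**s - 27*s + 81)/(108*2**s*(s**2 - s - 6))
  -2 < Re(s) < 3

peel off the shared t-power: t on [0, 1/2); 2*t on [1/2, 3); t**(-4) on [3, ∞)
linearity at 1/2, 3 turns ℳ[f](s) into 3 summed integrals
∫ t**2·t^(s-1) over [0, 1/2)
segment [1/2, 3) carries 2*t**2; integrate it
∫ t**(-3)·t^(s-1) over [3, ∞)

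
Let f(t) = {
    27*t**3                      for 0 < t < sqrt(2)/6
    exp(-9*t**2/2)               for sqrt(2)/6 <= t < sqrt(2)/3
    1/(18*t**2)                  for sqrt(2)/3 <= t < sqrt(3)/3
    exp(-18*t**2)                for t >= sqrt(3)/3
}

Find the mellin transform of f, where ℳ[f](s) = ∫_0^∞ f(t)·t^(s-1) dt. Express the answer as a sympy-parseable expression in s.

(sqrt(3)/6)**s*(-6*2**s*6**(s/2)*(s - 2)*(s + 3)*uppergamma(s/2, 1) + 6*6**(s/2)*(s - 2)*(s + 3)*uppergamma(s/2, 6) + 3*sqrt(2)*6**(s/2)*(s - 2) + 2*6**s*(s + 3) + 6*(2*sqrt(6))**s*(s - 2)*(s + 3)*uppergamma(s/2, 1/4) - 3*(2*sqrt(6))**s*(s + 3))/(12*3**s*(s - 2)*(s + 3))
  Re(s) > -3

remove the common scale on t first: 27*t**3/8 on [0, sqrt(2)/3); exp(-9*t**2/8) on [sqrt(2)/3, 2*sqrt(2)/3); 2/(9*t**2) on [2*sqrt(2)/3, 2*sqrt(3)/3); …
undo the common scale on t: t**3 on [0, sqrt(2)/2); exp(-t**2/2) on [sqrt(2)/2, sqrt(2)); 1/(2*t**2) on [sqrt(2), sqrt(3)); …
remove the power substitution first: t**(3/2) on [0, 1/2); exp(-t/2) on [1/2, 2); 1/(2*t) on [2, 3); …
slice at sqrt(2)/6, sqrt(2)/3, sqrt(3)/3, transform all 4 pieces, and sum them
for t in [0, sqrt(2)/6): the term is ∫ 27*t**3·t^(s-1)
piece [sqrt(2)/6, sqrt(2)/3): integrate exp(-9*t**2/2) against the kernel
on [sqrt(2)/3, sqrt(3)/3) integrate f = 1/(18*t**2) against the kernel
[sqrt(3)/3, ∞) adds the kernel integral of exp(-18*t**2)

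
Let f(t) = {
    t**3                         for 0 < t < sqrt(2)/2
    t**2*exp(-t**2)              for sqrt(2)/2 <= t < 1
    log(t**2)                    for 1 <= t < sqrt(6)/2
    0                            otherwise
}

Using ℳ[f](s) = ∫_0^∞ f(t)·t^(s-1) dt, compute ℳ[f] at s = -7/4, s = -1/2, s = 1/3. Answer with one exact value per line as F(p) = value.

F(-7/4) = -32*2**(7/8)*3**(1/8)/147 - 4*2**(7/8)*3**(1/8)*log(3)/21 - uppergamma(1/8, 1)/2 + 4*2**(7/8)*3**(1/8)*log(2)/21 + uppergamma(1/8, 1/2)/2 + 2*2**(3/8)/5 + 32/49
F(-1/2) = -8*2**(1/4)*3**(3/4)/3 + log(2**(2*2**(1/4)*3**(3/4)/3)/3**(2*2**(1/4)*3**(3/4)/3)) - uppergamma(3/4, 1)/2 + 2**(3/4)/10 + uppergamma(3/4, 1/2)/2 + 8
F(1/3) = -9*2**(5/6)*3**(1/6) - uppergamma(7/6, 1)/2 + 3*2**(1/3)/40 + uppergamma(7/6, 1/2)/2 + log(3**(3*2**(5/6)*3**(1/6)/2)/2**(3*2**(5/6)*3**(1/6)/2)) + 18

invert the shared t-power to get t on [0, sqrt(2)/2); exp(-t**2) on [sqrt(2)/2, 1); log(t**2)/t**2 on [1, sqrt(6)/2)
invert the power substitution to get sqrt(t) on [0, 1/2); exp(-t) on [1/2, 1); log(t)/t on [1, 3/2)
f breaks at sqrt(2)/2, 1 into 3 integrals to sum
on [0, sqrt(2)/2): add ∫ t**3·t^(s-1) dt
piece [sqrt(2)/2, 1): integrate t**2*exp(-t**2) against the kernel
segment [1, sqrt(6)/2) carries log(t**2); integrate it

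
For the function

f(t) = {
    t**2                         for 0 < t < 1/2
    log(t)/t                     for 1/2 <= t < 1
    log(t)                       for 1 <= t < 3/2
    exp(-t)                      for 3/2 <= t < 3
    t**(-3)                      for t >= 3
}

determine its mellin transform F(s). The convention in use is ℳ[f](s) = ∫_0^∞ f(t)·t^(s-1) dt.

treat the 5 regions marked off by 1/2, 1, 3/2, 3 separately and sum
the [0, 1/2) slice contributes ∫ t**2·t^(s-1) dt
the [1/2, 1) slice contributes ∫ log(t)/t·t^(s-1) dt
over [1, 3/2), the kernel integral of log(t) enters the sum
the [3/2, 3) slice contributes ∫ exp(-t)·t^(s-1) dt
[3, ∞) adds the kernel integral of t**(-3)

(108*2**s*s**2*(s - 3)*(s + 2)*(s**2 - 2*s + 1)*uppergamma(s, 3/2) - 108*2**s*s**2*(s - 3)*(s + 2)*(s**2 - 2*s + 1)*uppergamma(s, 3) - 108*2**s*s**2*(s - 3)*(s + 2) + 108*2**s*(s - 3)*(s + 2)*(s**2 - 2*s + 1) - 108*3**s*s*(s - 3)*(s + 2)*(s**2 - 2*s + 1)*log(2) + 108*3**s*s*(s - 3)*(s + 2)*(s**2 - 2*s + 1)*log(3) - 108*3**s*(s - 3)*(s + 2)*(s**2 - 2*s + 1) - 4*6**s*s**2*(s + 2)*(s**2 - 2*s + 1) + 216*s**3*(s - 3)*(s + 2)*log(2) - 216*s**2*(s - 3)*(s + 2)*log(2) + 216*s**2*(s - 3)*(s + 2) + 27*s**2*(s - 3)*(s**2 - 2*s + 1))/(108*2**s*s**2*(s - 3)*(s + 2)*(s**2 - 2*s + 1))
  -2 < Re(s) < 3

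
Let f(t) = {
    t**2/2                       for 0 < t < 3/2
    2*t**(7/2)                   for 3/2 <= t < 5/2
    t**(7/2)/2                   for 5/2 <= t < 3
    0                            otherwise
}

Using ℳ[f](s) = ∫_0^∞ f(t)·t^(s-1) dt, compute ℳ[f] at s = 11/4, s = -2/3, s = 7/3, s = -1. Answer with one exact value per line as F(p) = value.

slice at 3/2, 5/2, transform all 3 pieces, and sum them
segment 0 to 3/2 holds t**2/2; add its integral
piece [3/2, 5/2): integrate 2*t**(7/2) against the kernel
over [5/2, 3), the kernel integral of t**(7/2)/2 enters the sum

F(11/4) = -729*2**(3/4)*3**(1/4)/400 + 81*2**(1/4)*3**(3/4)/304 + 1875*2**(3/4)*5**(1/4)/64 + 1458*3**(1/4)/25
F(-2/3) = -27*2**(1/6)*3**(5/6)/34 + 9*2**(2/3)*3**(1/3)/32 + 27*3**(5/6)/17 + 225*2**(1/6)*5**(5/6)/136
F(7/3) = -729*2**(1/6)*3**(5/6)/560 + 243*2**(2/3)*3**(1/3)/832 + 729*3**(5/6)/35 + 5625*2**(1/6)*5**(5/6)/448
F(-1) = -9*sqrt(6)/10 + 3/4 + 9*sqrt(3)/5 + 15*sqrt(10)/8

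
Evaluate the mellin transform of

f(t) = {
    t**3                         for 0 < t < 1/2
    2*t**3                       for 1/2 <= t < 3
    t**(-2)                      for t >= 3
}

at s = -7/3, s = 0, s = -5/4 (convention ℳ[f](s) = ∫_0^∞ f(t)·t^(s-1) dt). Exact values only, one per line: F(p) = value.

strip the shared t-power: t on [0, 1/2); 2*t on [1/2, 3); t**(-4) on [3, ∞)
treat the 3 regions marked off by 1/2, 3 separately and sum
the [0, 1/2) slice contributes ∫ t**3·t^(s-1) dt
over [1/2, 3), the kernel integral of 2*t**3 enters the sum
segment 3 to ∞ holds t**(-2); add its integral

F(-7/3) = 2**(1/3)*(-3159 + 6320*6**(2/3))/4212
F(0) = 1297/72
F(-5/4) = 2**(1/4)*(-1053 + 12650*6**(3/4))/7371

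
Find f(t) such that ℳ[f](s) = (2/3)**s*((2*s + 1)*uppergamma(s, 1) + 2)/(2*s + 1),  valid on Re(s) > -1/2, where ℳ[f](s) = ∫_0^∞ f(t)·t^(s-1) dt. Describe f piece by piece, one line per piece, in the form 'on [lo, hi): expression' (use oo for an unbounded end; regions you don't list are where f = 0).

on [0, 2/3): sqrt(6)*sqrt(t)/2
on [2/3, oo): exp(-3*t/2)

remove the common scale on t first: sqrt(t) on [0, 1); exp(-t) on [1, ∞)
linearity at 2/3 turns ℳ[f](s) into 2 summed integrals
on [0, 2/3) integrate f = sqrt(6)*sqrt(t)/2 against the kernel
segment [2/3, ∞) carries exp(-3*t/2); integrate it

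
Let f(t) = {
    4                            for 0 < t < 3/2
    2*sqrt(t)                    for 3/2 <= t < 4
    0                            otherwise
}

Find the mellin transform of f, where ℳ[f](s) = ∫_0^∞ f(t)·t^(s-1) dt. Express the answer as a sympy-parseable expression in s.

4*((3/2)**s*(2*s + 1) - (3/2)**(s + 1/2)*s + 4**(s + 1/2)*s)/(s*(2*s + 1))
  Re(s) > 0

slice at 3/2, transform all 2 pieces, and sum them
∫ over [0, 3/2) of 4·t^(s-1) joins the sum
∫ over [3/2, 4) of 2*sqrt(t)·t^(s-1) joins the sum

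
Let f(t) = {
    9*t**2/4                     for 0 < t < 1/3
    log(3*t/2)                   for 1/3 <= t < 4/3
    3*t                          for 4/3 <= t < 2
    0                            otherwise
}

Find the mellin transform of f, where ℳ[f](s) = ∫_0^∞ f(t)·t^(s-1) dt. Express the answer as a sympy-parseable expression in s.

2**s*(-16*2**(2*s)*s**2*(s + 2) - 4*2**(2*s)*(s + 1)*(s + 2) + 4*4**s*s*(s + 1)*(s + 2)*log(2) + 24*6**s*s**2*(s + 2) + s**2*(s + 1) + 4*s*(s + 1)*(s + 2)*log(2) + 4*(s + 1)*(s + 2))/(4*6**s*s**2*(s + 1)*(s + 2))
  Re(s) > -2

the common scale on t comes off first: 9*t**2 on [0, 1/6); log(3*t) on [1/6, 2/3); 6*t on [2/3, 1)
the common scale on t comes off first: t**2 on [0, 1/2); log(t) on [1/2, 2); 2*t on [2, 3)
integrate the 3 segments split at 1/3, 4/3, then add the results
on [0, 1/3) integrate f = 9*t**2/4 against the kernel
over [1/3, 4/3), the kernel integral of log(3*t/2) enters the sum
for t in [4/3, 2): the term is ∫ 3*t·t^(s-1)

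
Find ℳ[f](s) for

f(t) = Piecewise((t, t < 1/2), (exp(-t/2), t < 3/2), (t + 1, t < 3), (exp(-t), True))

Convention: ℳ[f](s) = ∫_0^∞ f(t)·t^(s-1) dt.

(2*2**s*s*(s + 1)*uppergamma(s, 3) - 5*3**s*s - 2*3**s + 2*4**s*s*(s + 1)*uppergamma(s, 1/4) - 2*4**s*s*(s + 1)*uppergamma(s, 3/4) + 8*6**s*s + 2*6**s + s)/(2*2**s*s*(s + 1))
  Re(s) > -1

treat the 4 regions marked off by 1/2, 3/2, 3 separately and sum
segment 0 to 1/2 holds t; add its integral
segment 1/2 to 3/2 holds exp(-t/2); add its integral
between 3/2 and 3 the integrand is (t + 1)·t^(s-1)
the [3, ∞) slice contributes ∫ exp(-t)·t^(s-1) dt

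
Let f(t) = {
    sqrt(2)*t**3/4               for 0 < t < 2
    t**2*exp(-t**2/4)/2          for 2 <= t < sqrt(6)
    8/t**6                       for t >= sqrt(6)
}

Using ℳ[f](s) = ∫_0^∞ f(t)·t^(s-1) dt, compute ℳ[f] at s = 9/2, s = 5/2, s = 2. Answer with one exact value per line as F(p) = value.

the power substitution comes off first: sqrt(2)*t**(3/2)/4 on [0, 4); t*exp(-t/4)/2 on [4, 6); 8/t**3 on [6, ∞)
undo the common scale on t: t**(3/2) on [0, 2); t*exp(-t/2) on [2, 3); t**(-3) on [3, ∞)
invert the shared t-power to get sqrt(t) on [0, 2); exp(-t/2) on [2, 3); t**(-4) on [3, ∞)
breakpoints 2, sqrt(6): one integral from each of the 3 segments
∫ over [0, 2) of sqrt(2)*t**3/4·t^(s-1) joins the sum
on [2, sqrt(6)): add ∫ t**2*exp(-t**2/4)/2·t^(s-1) dt
over [sqrt(6), ∞), the kernel integral of 8/t**6 enters the sum

F(9/2) = -16*sqrt(2)*uppergamma(13/4, 3/2) + 8*6**(1/4)/9 + 128/15 + 16*sqrt(2)*uppergamma(13/4, 1)
F(5/2) = -4*sqrt(2)*uppergamma(9/4, 3/2) + 4*6**(1/4)/63 + 32/11 + 4*sqrt(2)*uppergamma(9/4, 1)
F(2) = -10*exp(-3/2) + 1/18 + 8*sqrt(2)/5 + 8*exp(-1)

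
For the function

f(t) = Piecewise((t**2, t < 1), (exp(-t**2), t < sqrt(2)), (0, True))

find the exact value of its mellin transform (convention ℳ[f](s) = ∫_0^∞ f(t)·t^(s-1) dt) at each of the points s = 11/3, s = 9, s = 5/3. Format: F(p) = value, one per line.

reversing the power substitution: t on [0, 1); exp(-t) on [1, 2)
summing 2 kernel integrals split by 1 yields ℳ[f](s)
the [0, 1) slice contributes ∫ t**2·t^(s-1) dt
∫ over [1, sqrt(2)) of exp(-t**2)·t^(s-1) joins the sum

F(11/3) = -uppergamma(11/6, 2)/2 + 3/17 + uppergamma(11/6, 1)/2
F(9) = (-9262*sqrt(2) + (-1155*sqrt(pi)*erfc(sqrt(2)) + 32 + 1155*sqrt(pi)*erfc(1))*exp(2) + 4642*E)*exp(-2)/352
F(5/3) = -uppergamma(5/6, 2)/2 + uppergamma(5/6, 1)/2 + 3/11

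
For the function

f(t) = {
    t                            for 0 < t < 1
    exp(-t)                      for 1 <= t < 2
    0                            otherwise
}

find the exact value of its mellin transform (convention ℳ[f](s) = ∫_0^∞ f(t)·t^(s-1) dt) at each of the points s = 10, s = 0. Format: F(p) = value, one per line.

split f at 1: ℳ[f](s) collects 2 kernel integrals
between 0 and 1 the integrand is t·t^(s-1)
on [1, 2) integrate f = exp(-t) against the kernel

F(10) = -2681216*exp(-2) + 1/11 + 986410*exp(-1)
F(0) = Ei(-2) - Ei(-1) + 1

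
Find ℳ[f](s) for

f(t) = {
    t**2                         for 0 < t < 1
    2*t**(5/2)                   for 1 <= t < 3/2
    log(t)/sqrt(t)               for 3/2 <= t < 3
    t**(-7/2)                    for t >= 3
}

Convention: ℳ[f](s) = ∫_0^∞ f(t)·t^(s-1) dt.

2**(-s - 1/2)*(324*2**(s + 1/2)*(-2*s + (s + 1/2)**2)*(s - 7/2)*(s + 5/2) - 324*2**(s + 1/2)*(-2*s + (s + 1/2)**2)*(s - 7/2)*(2*s + 4) + 729*3**(s + 1/2)*(-2*s + (s + 1/2)**2)*(s - 7/2)*(2*s + 4) - 108*3**(s + 1/2)*(s - 7/2)*(s + 1/2)*(s + 5/2)*(2*s + 4)*log(3) + 108*3**(s + 1/2)*(s - 7/2)*(s + 1/2)*(s + 5/2)*(2*s + 4)*log(2) - 108*3**(s + 1/2)*(s - 7/2)*(s + 5/2)*(2*s + 4)*log(2) + 108*3**(s + 1/2)*(s - 7/2)*(s + 5/2)*(2*s + 4) + 108*3**(s + 1/2)*(s - 7/2)*(s + 5/2)*(2*s + 4)*log(3) - 2*6**(s + 1/2)*(-2*s + (s + 1/2)**2)*(s + 5/2)*(2*s + 4) + 54*6**(s + 1/2)*(s - 7/2)*(s + 1/2)*(s + 5/2)*(2*s + 4)*log(3) - 54*6**(s + 1/2)*(s - 7/2)*(s + 5/2)*(2*s + 4)*log(3) - 54*6**(s + 1/2)*(s - 7/2)*(s + 5/2)*(2*s + 4))/(162*(-2*s + (s + 1/2)**2)*(s - 7/2)*(s + 5/2)*(2*s + 4))
  -2 < Re(s) < 7/2

the shared t-power comes off first: t**(3/2) on [0, 1); 2*t**2 on [1, 3/2); log(t)/t on [3/2, 3); …
cuts at 1, 3/2, 3: linearity sums the 4 kernel integrals
∫ t**2·t^(s-1) over [0, 1)
∫ 2*t**(5/2)·t^(s-1) over [1, 3/2)
on [3/2, 3): add ∫ log(t)/sqrt(t)·t^(s-1) dt
between 3 and ∞ the integrand is t**(-7/2)·t^(s-1)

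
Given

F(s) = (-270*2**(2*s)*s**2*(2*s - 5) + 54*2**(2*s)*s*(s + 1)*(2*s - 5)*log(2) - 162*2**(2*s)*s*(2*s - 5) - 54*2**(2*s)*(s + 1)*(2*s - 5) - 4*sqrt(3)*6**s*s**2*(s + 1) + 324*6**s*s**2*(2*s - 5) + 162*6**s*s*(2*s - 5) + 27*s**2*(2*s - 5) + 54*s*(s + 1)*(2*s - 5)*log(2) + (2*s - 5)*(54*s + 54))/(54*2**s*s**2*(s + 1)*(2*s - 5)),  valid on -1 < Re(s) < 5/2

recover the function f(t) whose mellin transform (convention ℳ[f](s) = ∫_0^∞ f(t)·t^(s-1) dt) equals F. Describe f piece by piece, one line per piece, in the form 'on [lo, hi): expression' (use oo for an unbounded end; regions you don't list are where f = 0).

on [0, 1/2): t
on [1/2, 2): log(t)
on [2, 3): t + 3
on [3, oo): t**(-5/2)

summing 4 kernel integrals split by 1/2, 2, 3 yields ℳ[f](s)
∫ over [0, 1/2) of t·t^(s-1) joins the sum
segment [1/2, 2) carries log(t); integrate it
between 2 and 3 the integrand is (t + 3)·t^(s-1)
segment 3 to ∞ holds t**(-5/2); add its integral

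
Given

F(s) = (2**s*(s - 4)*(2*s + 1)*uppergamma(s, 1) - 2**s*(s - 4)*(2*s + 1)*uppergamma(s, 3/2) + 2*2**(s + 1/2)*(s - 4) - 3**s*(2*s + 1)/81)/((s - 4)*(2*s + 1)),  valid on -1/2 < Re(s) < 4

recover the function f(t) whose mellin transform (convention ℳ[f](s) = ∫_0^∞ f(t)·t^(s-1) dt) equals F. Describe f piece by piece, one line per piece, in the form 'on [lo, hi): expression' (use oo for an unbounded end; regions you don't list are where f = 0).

integrate the 3 segments split at 2, 3, then add the results
∫ over [0, 2) of sqrt(t)·t^(s-1) joins the sum
the [2, 3) slice contributes ∫ exp(-t/2)·t^(s-1) dt
[3, ∞) adds the kernel integral of t**(-4)

on [0, 2): sqrt(t)
on [2, 3): exp(-t/2)
on [3, oo): t**(-4)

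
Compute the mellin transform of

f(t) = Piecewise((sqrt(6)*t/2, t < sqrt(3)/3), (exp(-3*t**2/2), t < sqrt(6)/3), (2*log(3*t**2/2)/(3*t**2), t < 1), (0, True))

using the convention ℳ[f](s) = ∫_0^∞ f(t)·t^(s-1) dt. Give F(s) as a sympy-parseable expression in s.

(sqrt(3)/3)**s*(3*2**(s/2)*(s + 1)*(s**2 - 4*s + 4)*uppergamma(s/2, 1/2) - 3*2**(s/2)*(s + 1)*(s**2 - 4*s + 4)*uppergamma(s/2, 1) + 12*2**(s/2)*(s + 1) + 3**(s/2)*s*(s + 1)*(-4*log(2) + 4*log(3)) - 8*3**(s/2)*(s + 1) + 3**(s/2)*(s + 1)*(-8*log(3) + 8*log(2)) + 3*sqrt(2)*(s**2 - 4*s + 4))/(6*(s + 1)*(s**2 - 4*s + 4))
  Re(s) > -1

the power substitution comes off first: sqrt(6)*sqrt(t)/2 on [0, 1/3); exp(-3*t/2) on [1/3, 2/3); 2*log(3*t/2)/(3*t) on [2/3, 1)
strip the common scale on t: sqrt(t) on [0, 1/2); exp(-t) on [1/2, 1); log(t)/t on [1, 3/2)
f breaks at sqrt(3)/3, sqrt(6)/3 into 3 integrals to sum
segment 0 to sqrt(3)/3 holds sqrt(6)*t/2; add its integral
on [sqrt(3)/3, sqrt(6)/3) integrate f = exp(-3*t**2/2) against the kernel
for t in [sqrt(6)/3, 1): the term is ∫ 2*log(3*t**2/2)/(3*t**2)·t^(s-1)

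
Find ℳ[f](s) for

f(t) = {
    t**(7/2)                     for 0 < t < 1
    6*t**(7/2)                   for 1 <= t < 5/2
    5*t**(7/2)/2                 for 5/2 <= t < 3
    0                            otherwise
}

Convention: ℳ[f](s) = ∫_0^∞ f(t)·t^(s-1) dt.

integrate the 3 segments split at 1, 5/2, then add the results
between 0 and 1 the integrand is t**(7/2)·t^(s-1)
between 1 and 5/2 the integrand is 6*t**(7/2)·t^(s-1)
∫ over [5/2, 3) of 5*t**(7/2)/2·t^(s-1) joins the sum

(5*3**(s + 7/2) + 7*(5/2)**(s + 7/2) - 10)/(2*s + 7)
  Re(s) > -7/2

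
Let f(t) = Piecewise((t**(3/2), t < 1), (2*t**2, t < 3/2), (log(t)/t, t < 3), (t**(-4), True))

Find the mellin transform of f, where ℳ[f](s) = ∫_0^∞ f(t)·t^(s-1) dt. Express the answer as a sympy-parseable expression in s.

(324*2**s*(s - 4)*(s + 2)*(s**2 - 2*s + 1) - 324*2**s*(s - 4)*(2*s + 3)*(s**2 - 2*s + 1) - 108*3**s*s*(s - 4)*(s + 2)*(2*s + 3)*log(3) + 108*3**s*s*(s - 4)*(s + 2)*(2*s + 3)*log(2) - 108*3**s*(s - 4)*(s + 2)*(2*s + 3)*log(2) + 108*3**s*(s - 4)*(s + 2)*(2*s + 3) + 108*3**s*(s - 4)*(s + 2)*(2*s + 3)*log(3) + 729*3**s*(s - 4)*(2*s + 3)*(s**2 - 2*s + 1) + 54*6**s*s*(s - 4)*(s + 2)*(2*s + 3)*log(3) - 54*6**s*(s - 4)*(s + 2)*(2*s + 3)*log(3) - 54*6**s*(s - 4)*(s + 2)*(2*s + 3) - 2*6**s*(s + 2)*(2*s + 3)*(s**2 - 2*s + 1))/(162*2**s*(s - 4)*(s + 2)*(2*s + 3)*(s**2 - 2*s + 1))
  -3/2 < Re(s) < 4

the 4 pieces separated at 1, 3/2, 3 each add one integral
between 0 and 1 the integrand is t**(3/2)·t^(s-1)
[1, 3/2) adds the kernel integral of 2*t**2
over [3/2, 3), the kernel integral of log(t)/t enters the sum
piece [3, ∞): integrate t**(-4) against the kernel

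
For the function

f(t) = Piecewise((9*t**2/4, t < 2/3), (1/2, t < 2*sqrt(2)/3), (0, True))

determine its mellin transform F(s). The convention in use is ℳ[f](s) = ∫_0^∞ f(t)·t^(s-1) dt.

invert the common scale on t to get t**2 on [0, 1); 1/2 on [1, sqrt(2))
reversing the power substitution: t on [0, 1); 1/2 on [1, 2)
split f at 2/3: ℳ[f](s) collects 2 kernel integrals
piece [0, 2/3): integrate 9*t**2/4 against the kernel
the [2/3, 2*sqrt(2)/3) slice contributes ∫ 1/2·t^(s-1) dt

2**(s - 1)*(2**(s/2)*(s + 2) + s - 2)/(3**s*s*(s + 2))
  Re(s) > -2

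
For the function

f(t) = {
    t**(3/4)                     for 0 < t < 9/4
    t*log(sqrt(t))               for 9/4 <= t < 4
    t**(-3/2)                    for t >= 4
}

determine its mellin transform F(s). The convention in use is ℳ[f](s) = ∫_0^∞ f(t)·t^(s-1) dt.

strip the power substitution: t**(3/2) on [0, 3/2); t**2*log(t) on [3/2, 2); t**(-3) on [2, ∞)
strip the shared t-power: sqrt(t) on [0, 3/2); t*log(t) on [3/2, 2); t**(-4) on [2, ∞)
slice at 9/4, 4, transform all 3 pieces, and sum them
[0, 9/4) adds the kernel integral of t**(3/4)
∫ over [9/4, 4) of t*log(sqrt(t))·t^(s-1) joins the sum
over [4, ∞), the kernel integral of t**(-3/2) enters the sum

(32*16**s*(2*s - 3)*(2*s + 1)*(4*s + 3)*log(2) + 32*16**s*(2*s - 3)*(4*s + 3)*log(2) - 16**s*(4*s + 3)*(4*s + (2*s + 1)**2 + 3) - 32*2**(4*s)*(2*s - 3)*(4*s + 3) + 18*3**(2*s)*(2*s - 3)*(4*s + 3) + 12*3**(2*s)*sqrt(6)*(2*s - 3)*(4*s + (2*s + 1)**2 + 3) + 9**s*(2*s - 3)*(2*s + 1)*(4*s + 3)*(-18*log(3) + 18*log(2)) + 9**s*(2*s - 3)*(4*s + 3)*(-18*log(3) + 18*log(2)))/(4*2**(2*s)*(2*s - 3)*(4*s + 3)*(4*s + (2*s + 1)**2 + 3))
  -3/4 < Re(s) < 3/2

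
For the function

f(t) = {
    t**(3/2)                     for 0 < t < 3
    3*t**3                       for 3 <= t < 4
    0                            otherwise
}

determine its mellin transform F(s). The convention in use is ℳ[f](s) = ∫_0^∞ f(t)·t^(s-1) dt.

split f at 3: ℳ[f](s) collects 2 kernel integrals
segment 0 to 3 holds t**(3/2); add its integral
between 3 and 4 the integrand is 3*t**3·t^(s-1)

3*(64*2**(2*s)*(2*s + 3) - 27*3**s*(2*s + 3) + 2*3**(s + 1/2)*(s + 3))/((s + 3)*(2*s + 3))
  Re(s) > -3/2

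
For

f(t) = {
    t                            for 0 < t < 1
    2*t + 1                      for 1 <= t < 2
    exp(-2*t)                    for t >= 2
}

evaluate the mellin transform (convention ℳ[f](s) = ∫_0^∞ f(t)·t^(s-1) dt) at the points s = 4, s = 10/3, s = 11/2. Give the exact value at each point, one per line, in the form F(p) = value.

F(4) = 71*exp(-4)/8 + 327/20
F(10/3) = -69/130 + 2**(2/3)*uppergamma(10/3, 4)/16 + 636*2**(1/3)/65
F(11/2) = (sqrt(2)*(135135*sqrt(pi)*exp(4)*erfc(2) + 9266972)/292864 + (-98304 + 7471104*sqrt(2))*exp(4)/292864)*exp(-4)

linearity at 1, 2 turns ℳ[f](s) into 3 summed integrals
the [0, 1) slice contributes ∫ t·t^(s-1) dt
piece [1, 2): integrate (2*t + 1) against the kernel
for t in [2, ∞): the term is ∫ exp(-2*t)·t^(s-1)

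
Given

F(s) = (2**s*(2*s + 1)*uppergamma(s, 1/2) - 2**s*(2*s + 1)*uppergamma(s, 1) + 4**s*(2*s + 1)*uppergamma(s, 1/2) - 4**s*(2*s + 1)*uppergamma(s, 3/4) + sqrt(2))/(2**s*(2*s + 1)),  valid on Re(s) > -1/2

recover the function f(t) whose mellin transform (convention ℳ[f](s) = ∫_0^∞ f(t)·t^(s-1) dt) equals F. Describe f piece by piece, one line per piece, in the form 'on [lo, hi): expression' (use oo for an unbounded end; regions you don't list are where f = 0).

on [0, 1/2): sqrt(t)
on [1/2, 1): exp(-t)
on [1, 3/2): exp(-t/2)

along the cuts 1/2, 1, ℳ[f](s) splits into 3 integrals
on [0, 1/2) integrate f = sqrt(t) against the kernel
∫ exp(-t)·t^(s-1) over [1/2, 1)
∫ exp(-t/2)·t^(s-1) over [1, 3/2)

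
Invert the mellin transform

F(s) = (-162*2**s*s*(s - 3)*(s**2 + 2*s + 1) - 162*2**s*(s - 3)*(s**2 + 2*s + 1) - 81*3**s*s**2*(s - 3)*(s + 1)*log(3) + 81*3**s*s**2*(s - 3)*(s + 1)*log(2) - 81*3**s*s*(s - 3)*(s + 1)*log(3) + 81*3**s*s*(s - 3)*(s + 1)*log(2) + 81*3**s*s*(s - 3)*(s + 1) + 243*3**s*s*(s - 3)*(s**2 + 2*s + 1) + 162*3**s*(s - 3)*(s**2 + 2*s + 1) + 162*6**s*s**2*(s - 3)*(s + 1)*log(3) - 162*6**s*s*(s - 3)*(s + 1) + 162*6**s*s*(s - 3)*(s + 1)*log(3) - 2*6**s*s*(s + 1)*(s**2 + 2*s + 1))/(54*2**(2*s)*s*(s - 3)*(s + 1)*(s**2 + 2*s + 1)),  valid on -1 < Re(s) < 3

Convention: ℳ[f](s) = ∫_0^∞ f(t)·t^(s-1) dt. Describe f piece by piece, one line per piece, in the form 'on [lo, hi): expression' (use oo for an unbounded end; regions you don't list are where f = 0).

on [0, 1/2): 2*t
on [1/2, 3/4): 2*t + 3
on [3/4, 3/2): 2*t*log(2*t)
on [3/2, oo): 1/(8*t**3)

invert the common scale on t to get t on [0, 1); t + 3 on [1, 3/2); t*log(t) on [3/2, 3); …
summing 4 kernel integrals split by 1/2, 3/4, 3/2 yields ℳ[f](s)
between 0 and 1/2 the integrand is 2*t·t^(s-1)
∫ over [1/2, 3/4) of (2*t + 3)·t^(s-1) joins the sum
segment [3/4, 3/2) carries 2*t*log(2*t); integrate it
segment 3/2 to ∞ holds 1/(8*t**3); add its integral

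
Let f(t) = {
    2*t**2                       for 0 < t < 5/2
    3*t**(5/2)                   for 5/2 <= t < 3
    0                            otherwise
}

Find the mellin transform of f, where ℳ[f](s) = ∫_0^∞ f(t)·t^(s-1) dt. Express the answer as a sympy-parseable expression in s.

linearity at 5/2 turns ℳ[f](s) into 2 summed integrals
segment [0, 5/2) carries 2*t**2; integrate it
[5/2, 3) adds the kernel integral of 3*t**(5/2)

2*(3*3**(s + 5/2)*(s + 2) + (5/2)**(s + 2)*(2*s + 5) - 3*(5/2)**(s + 5/2)*(s + 2))/((s + 2)*(2*s + 5))
  Re(s) > -2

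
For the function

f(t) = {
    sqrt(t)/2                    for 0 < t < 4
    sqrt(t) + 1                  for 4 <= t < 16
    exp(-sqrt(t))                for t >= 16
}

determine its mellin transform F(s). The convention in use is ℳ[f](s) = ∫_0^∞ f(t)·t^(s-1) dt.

invert the power substitution to get t/2 on [0, 2); t + 1 on [2, 4); exp(-t) on [4, ∞)
peel off the common scale on t: t on [0, 1); 2*t + 1 on [1, 2); exp(-2*t) on [2, ∞)
decompose at 4, 16; ℳ[f](s) sums the 3 pieces' integrals
piece [0, 4): integrate sqrt(t)/2 against the kernel
between 4 and 16 the integrand is (sqrt(t) + 1)·t^(s-1)
over [16, ∞), the kernel integral of exp(-sqrt(t)) enters the sum

(-16**s + 10*2**(6*s)*s - 4*2**(4*s)*s + 2*2**(2*s)*s*(2*s + 1)*uppergamma(2*s, 4) + 64**s)/(4**s*s*(2*s + 1))
  Re(s) > -1/2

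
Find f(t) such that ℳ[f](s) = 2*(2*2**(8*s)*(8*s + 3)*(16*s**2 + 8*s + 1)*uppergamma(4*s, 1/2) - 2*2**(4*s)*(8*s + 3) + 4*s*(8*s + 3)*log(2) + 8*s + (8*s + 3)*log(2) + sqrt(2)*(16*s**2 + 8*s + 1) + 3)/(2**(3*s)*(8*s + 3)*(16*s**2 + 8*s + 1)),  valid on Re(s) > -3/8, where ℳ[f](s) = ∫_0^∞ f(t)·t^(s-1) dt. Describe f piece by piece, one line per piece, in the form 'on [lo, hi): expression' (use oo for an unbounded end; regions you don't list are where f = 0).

the common scale on t comes off first: t**(3/8) on [0, 1/16); t**(1/4)*log(t**(1/4)) on [1/16, 1); exp(-t**(1/4)/2) on [1, ∞)
the power substitution comes off first: t**(3/4) on [0, 1/4); sqrt(t)*log(sqrt(t)) on [1/4, 1); exp(-sqrt(t)/2) on [1, ∞)
undo the power substitution: t**(3/2) on [0, 1/2); t*log(t) on [1/2, 1); exp(-t/2) on [1, ∞)
treat the 3 regions marked off by 1/8, 2 separately and sum
on [0, 1/8): add ∫ 2**(5/8)*t**(3/8)/2·t^(s-1) dt
segment 1/8 to 2 holds 2**(3/4)*t**(1/4)*log(2**(3/4)*t**(1/4)/2)/2; add its integral
segment 2 to ∞ holds exp(-2**(3/4)*t**(1/4)/4); add its integral

on [0, 1/8): 2**(5/8)*t**(3/8)/2
on [1/8, 2): 2**(3/4)*t**(1/4)*log(2**(3/4)*t**(1/4)/2)/2
on [2, oo): exp(-2**(3/4)*t**(1/4)/4)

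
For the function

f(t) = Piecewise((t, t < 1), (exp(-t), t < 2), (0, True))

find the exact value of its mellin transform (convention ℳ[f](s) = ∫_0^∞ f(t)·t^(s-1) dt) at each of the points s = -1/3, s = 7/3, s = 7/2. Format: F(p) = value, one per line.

split f at 1: ℳ[f](s) collects 2 kernel integrals
for t in [0, 1): the term is ∫ t·t^(s-1)
on [1, 2): add ∫ exp(-t)·t^(s-1) dt

F(-1/3) = -uppergamma(-1/3, 2) + uppergamma(-1/3, 1) + 3/2
F(7/3) = -uppergamma(7/3, 2) + 3/10 + uppergamma(7/3, 1)
F(7/2) = (-918*sqrt(2) + (-135*sqrt(pi)*erfc(sqrt(2)) + 16 + 135*sqrt(pi)*erfc(1))*exp(2) + 522*E)*exp(-2)/72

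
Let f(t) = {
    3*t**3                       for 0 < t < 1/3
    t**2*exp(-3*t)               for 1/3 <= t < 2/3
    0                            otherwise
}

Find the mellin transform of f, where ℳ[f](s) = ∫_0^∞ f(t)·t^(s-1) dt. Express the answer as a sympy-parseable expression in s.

strip the shared t-power: 3*t on [0, 1/3); exp(-3*t) on [1/3, 2/3)
reversing the common scale on t: t on [0, 1); exp(-t) on [1, 2)
along the cuts 1/3, ℳ[f](s) splits into 2 integrals
segment [0, 1/3) carries 3*t**3; integrate it
the [1/3, 2/3) slice contributes ∫ t**2*exp(-3*t)·t^(s-1) dt

((s + 3)*uppergamma(s + 2, 1) - (s + 3)*uppergamma(s + 2, 2) + 1)/(9*3**s*(s + 3))
  Re(s) > -3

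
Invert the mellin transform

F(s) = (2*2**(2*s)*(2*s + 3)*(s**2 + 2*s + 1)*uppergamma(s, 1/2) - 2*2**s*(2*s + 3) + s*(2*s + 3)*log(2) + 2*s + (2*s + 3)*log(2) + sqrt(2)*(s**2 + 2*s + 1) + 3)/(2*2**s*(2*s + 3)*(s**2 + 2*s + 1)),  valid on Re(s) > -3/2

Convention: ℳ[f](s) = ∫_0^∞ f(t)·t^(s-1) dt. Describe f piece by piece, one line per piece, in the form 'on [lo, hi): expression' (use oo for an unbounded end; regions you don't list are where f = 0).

linearity at 1/2, 1 turns ℳ[f](s) into 3 summed integrals
segment [0, 1/2) carries t**(3/2); integrate it
[1/2, 1) adds the kernel integral of t*log(t)
for t in [1, ∞): the term is ∫ exp(-t/2)·t^(s-1)

on [0, 1/2): t**(3/2)
on [1/2, 1): t*log(t)
on [1, oo): exp(-t/2)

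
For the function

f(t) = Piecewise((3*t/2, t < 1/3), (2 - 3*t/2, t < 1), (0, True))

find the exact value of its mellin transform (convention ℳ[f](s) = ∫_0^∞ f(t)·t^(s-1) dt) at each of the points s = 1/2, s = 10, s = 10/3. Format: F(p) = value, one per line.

invert the common scale on t to get t on [0, 1/2); 2 - t on [1/2, 3/2)
the 2 pieces separated at 1/3 each add one integral
the [0, 1/3) slice contributes ∫ 3*t/2·t^(s-1) dt
∫ over [1/3, 1) of (2 - 3*t/2)·t^(s-1) joins the sum

F(1/2) = 3 - 10*sqrt(3)/9
F(10) = 137777/2165130
F(10/3) = 33/130 - 8*3**(2/3)/1755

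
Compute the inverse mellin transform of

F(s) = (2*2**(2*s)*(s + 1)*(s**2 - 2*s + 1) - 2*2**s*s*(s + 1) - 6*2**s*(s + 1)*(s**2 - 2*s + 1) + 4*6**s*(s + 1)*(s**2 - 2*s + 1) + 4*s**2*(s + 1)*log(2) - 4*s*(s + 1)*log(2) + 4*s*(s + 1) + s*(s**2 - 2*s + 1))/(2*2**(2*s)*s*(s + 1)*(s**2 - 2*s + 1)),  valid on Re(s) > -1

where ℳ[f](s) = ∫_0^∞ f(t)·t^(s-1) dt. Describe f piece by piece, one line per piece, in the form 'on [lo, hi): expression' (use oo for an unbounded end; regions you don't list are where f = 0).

on [0, 1/4): 2*t
on [1/4, 1/2): log(2*t)/(2*t)
on [1/2, 1): 3
on [1, 3/2): 2

peel off the common scale on t: t on [0, 1/2); log(t)/t on [1/2, 1); 3 on [1, 2); …
linearity at 1/4, 1/2, 1 turns ℳ[f](s) into 4 summed integrals
segment 0 to 1/4 holds 2*t; add its integral
[1/4, 1/2) adds the kernel integral of log(2*t)/(2*t)
on [1/2, 1): add ∫ 3·t^(s-1) dt
segment 1 to 3/2 holds 2; add its integral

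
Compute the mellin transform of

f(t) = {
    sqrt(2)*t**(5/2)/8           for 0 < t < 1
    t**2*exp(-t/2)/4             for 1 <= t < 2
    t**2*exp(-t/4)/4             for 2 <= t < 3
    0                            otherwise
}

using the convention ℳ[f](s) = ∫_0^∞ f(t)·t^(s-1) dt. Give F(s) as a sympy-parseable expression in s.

remove the common scale on t first: t**(5/2) on [0, 1/2); t**2*exp(-t) on [1/2, 1); t**2*exp(-t/2) on [1, 3/2)
the shared t-power comes off first: sqrt(t) on [0, 1/2); exp(-t) on [1/2, 1); exp(-t/2) on [1, 3/2)
linearity at 1, 2 turns ℳ[f](s) into 3 summed integrals
∫ sqrt(2)*t**(5/2)/8·t^(s-1) over [0, 1)
∫ over [1, 2) of t**2*exp(-t/2)/4·t^(s-1) joins the sum
∫ t**2*exp(-t/4)/4·t^(s-1) over [2, 3)

(2**(s + 2)*(2*s + 5)*uppergamma(s + 2, 1/2) - 2**(s + 2)*(2*s + 5)*uppergamma(s + 2, 1) + 2**(2*s + 4)*(2*s + 5)*uppergamma(s + 2, 1/2) - 2**(2*s + 4)*(2*s + 5)*uppergamma(s + 2, 3/4) + sqrt(2))/(4*(2*s + 5))
  Re(s) > -5/2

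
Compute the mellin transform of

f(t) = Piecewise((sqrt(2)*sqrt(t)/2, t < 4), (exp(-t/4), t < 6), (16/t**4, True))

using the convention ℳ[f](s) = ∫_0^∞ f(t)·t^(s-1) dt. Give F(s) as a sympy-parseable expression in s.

2**s*(2**s*(s - 4)*(2*s + 1)*uppergamma(s, 1) - 2**s*(s - 4)*(2*s + 1)*uppergamma(s, 3/2) + 2*2**(s + 1/2)*(s - 4) - 3**s*(2*s + 1)/81)/((s - 4)*(2*s + 1))
  -1/2 < Re(s) < 4

invert the common scale on t to get sqrt(t) on [0, 2); exp(-t/2) on [2, 3); t**(-4) on [3, ∞)
treat the 3 regions marked off by 4, 6 separately and sum
for t in [0, 4): the term is ∫ sqrt(2)*sqrt(t)/2·t^(s-1)
[4, 6) adds the kernel integral of exp(-t/4)
[6, ∞) adds the kernel integral of 16/t**4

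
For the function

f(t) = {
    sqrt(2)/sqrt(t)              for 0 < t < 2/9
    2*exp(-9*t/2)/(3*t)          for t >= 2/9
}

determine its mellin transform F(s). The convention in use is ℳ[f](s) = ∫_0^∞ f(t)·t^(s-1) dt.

strip the common scale on t: sqrt(3)/sqrt(t) on [0, 1/3); exp(-3*t)/t on [1/3, ∞)
invert the shared t-power to get sqrt(3)*sqrt(t) on [0, 1/3); exp(-3*t) on [1/3, ∞)
strip the common scale on t: sqrt(t) on [0, 1); exp(-t) on [1, ∞)
slice at 2/9, transform all 2 pieces, and sum them
for t in [0, 2/9): the term is ∫ sqrt(2)/sqrt(t)·t^(s-1)
segment 2/9 to ∞ holds 2*exp(-9*t/2)/(3*t); add its integral

2**s*3**(1 - 2*s)*((2*s - 1)*uppergamma(s - 1, 1) + 2)/(2*s - 1)
  Re(s) > 1/2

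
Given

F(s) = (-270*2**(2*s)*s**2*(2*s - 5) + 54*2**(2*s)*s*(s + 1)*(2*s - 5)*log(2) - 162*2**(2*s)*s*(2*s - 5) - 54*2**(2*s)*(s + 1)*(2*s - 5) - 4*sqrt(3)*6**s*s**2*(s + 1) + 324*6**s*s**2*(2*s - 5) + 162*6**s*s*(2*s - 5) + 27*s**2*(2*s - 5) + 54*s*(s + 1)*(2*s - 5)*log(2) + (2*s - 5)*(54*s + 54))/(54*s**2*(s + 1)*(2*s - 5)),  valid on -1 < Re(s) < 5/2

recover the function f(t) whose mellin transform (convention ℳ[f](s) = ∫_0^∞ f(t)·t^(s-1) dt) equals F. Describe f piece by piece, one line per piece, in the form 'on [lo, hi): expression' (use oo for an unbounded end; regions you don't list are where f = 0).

on [0, 1): t/2
on [1, 4): log(t/2)
on [4, 6): t/2 + 3
on [6, oo): 4*sqrt(2)/t**(5/2)

remove the common scale on t first: t on [0, 1/2); log(t) on [1/2, 2); t + 3 on [2, 3); …
linearity at 1, 4, 6 turns ℳ[f](s) into 4 summed integrals
[0, 1) adds the kernel integral of t/2
piece [1, 4): integrate log(t/2) against the kernel
[4, 6) adds the kernel integral of (t/2 + 3)
the [6, ∞) slice contributes ∫ 4*sqrt(2)/t**(5/2)·t^(s-1) dt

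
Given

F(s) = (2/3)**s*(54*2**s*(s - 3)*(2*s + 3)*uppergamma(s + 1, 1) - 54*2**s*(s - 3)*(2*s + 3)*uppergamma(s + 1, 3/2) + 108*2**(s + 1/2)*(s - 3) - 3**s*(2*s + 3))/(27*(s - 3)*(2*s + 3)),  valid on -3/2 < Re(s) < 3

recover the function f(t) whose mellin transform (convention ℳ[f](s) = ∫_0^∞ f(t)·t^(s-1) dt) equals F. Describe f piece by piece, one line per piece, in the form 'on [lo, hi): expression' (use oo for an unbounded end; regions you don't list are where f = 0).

undo the common scale on t: t**(3/2) on [0, 2); t*exp(-t/2) on [2, 3); t**(-3) on [3, ∞)
back out the shared t-power: sqrt(t) on [0, 2); exp(-t/2) on [2, 3); t**(-4) on [3, ∞)
slice at 4/3, 2, transform all 3 pieces, and sum them
∫ 3*sqrt(6)*t**(3/2)/4·t^(s-1) over [0, 4/3)
∫ 3*t*exp(-3*t/4)/2·t^(s-1) over [4/3, 2)
∫ over [2, ∞) of 8/(27*t**3)·t^(s-1) joins the sum

on [0, 4/3): 3*sqrt(6)*t**(3/2)/4
on [4/3, 2): 3*t*exp(-3*t/4)/2
on [2, oo): 8/(27*t**3)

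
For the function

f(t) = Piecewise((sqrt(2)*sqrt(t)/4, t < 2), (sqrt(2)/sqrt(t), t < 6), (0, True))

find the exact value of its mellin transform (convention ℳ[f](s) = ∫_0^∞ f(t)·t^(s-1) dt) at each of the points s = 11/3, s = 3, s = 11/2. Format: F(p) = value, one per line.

F(11/3) = 24*2**(2/3)*(-31 + 1350*3**(1/6))/475
F(3) = -72/35 + 144*sqrt(3)/5
F(11/2) = 23272*sqrt(2)/15

strip the shared t-power: sqrt(2)*t**(3/2)/4 on [0, 2); sqrt(2)*sqrt(t) on [2, 6)
remove the common scale on t first: t**(3/2) on [0, 1); 2*sqrt(t) on [1, 3)
the 2 pieces separated at 2 each add one integral
between 0 and 2 the integrand is sqrt(2)*sqrt(t)/4·t^(s-1)
on [2, 6) integrate f = sqrt(2)/sqrt(t) against the kernel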